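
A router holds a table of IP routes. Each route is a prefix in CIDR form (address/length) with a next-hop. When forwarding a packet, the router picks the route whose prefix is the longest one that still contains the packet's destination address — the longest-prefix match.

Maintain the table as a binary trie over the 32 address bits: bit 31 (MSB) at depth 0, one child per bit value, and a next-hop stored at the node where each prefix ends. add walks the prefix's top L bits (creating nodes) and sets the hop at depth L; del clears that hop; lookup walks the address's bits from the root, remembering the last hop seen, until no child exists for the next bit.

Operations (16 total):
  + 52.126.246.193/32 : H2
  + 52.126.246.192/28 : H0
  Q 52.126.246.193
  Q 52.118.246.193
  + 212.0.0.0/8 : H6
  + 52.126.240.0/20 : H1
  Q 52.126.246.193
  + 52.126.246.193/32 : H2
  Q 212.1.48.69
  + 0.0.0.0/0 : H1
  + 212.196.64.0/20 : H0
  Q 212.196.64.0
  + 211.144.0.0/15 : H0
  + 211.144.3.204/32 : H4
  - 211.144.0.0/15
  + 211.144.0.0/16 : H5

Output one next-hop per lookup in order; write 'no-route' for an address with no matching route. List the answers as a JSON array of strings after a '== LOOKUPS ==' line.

Process each operation:
  add 52.126.246.193/32 -> H2 at depth 32
  add 52.126.246.192/28 -> H0 at depth 28
  ? 52.126.246.193  path d0:-→d1:-→d2:-→d3:-→d4:-→d5:-→d6:-→d7:-→d8:-→d9:-→d10:-→d11:-→d12:-→d13:-→d14:-→d15:-→d16:-→d17:-→d18:-→d19:-→d20:-→d21:-→d22:-→d23:-→d24:-→d25:-→d26:-→d27:-→d28:H0→d29:-→d30:-→d31:-→d32:H2  best=H2
  ? 52.118.246.193  path d0:-→d1:-→d2:-→d3:-→d4:-→d5:-→d6:-→d7:-→d8:-→d9:-→d10:-→d11:-→d12:-  best=no-route
  add 212.0.0.0/8 -> H6 at depth 8
  add 52.126.240.0/20 -> H1 at depth 20
  ? 52.126.246.193  path d0:-→d1:-→d2:-→d3:-→d4:-→d5:-→d6:-→d7:-→d8:-→d9:-→d10:-→d11:-→d12:-→d13:-→d14:-→d15:-→d16:-→d17:-→d18:-→d19:-→d20:H1→d21:-→d22:-→d23:-→d24:-→d25:-→d26:-→d27:-→d28:H0→d29:-→d30:-→d31:-→d32:H2  best=H2
  add 52.126.246.193/32 -> H2 at depth 32
  ? 212.1.48.69  path d0:-→d1:-→d2:-→d3:-→d4:-→d5:-→d6:-→d7:-→d8:H6  best=H6
  add 0.0.0.0/0 -> H1 at depth 0
  add 212.196.64.0/20 -> H0 at depth 20
  ? 212.196.64.0  path d0:H1→d1:-→d2:-→d3:-→d4:-→d5:-→d6:-→d7:-→d8:H6→d9:-→d10:-→d11:-→d12:-→d13:-→d14:-→d15:-→d16:-→d17:-→d18:-→d19:-→d20:H0  best=H0
  add 211.144.0.0/15 -> H0 at depth 15
  add 211.144.3.204/32 -> H4 at depth 32
  - 211.144.0.0/15 clear@15
  add 211.144.0.0/16 -> H5 at depth 16

== LOOKUPS ==
["H2","no-route","H2","H6","H0"]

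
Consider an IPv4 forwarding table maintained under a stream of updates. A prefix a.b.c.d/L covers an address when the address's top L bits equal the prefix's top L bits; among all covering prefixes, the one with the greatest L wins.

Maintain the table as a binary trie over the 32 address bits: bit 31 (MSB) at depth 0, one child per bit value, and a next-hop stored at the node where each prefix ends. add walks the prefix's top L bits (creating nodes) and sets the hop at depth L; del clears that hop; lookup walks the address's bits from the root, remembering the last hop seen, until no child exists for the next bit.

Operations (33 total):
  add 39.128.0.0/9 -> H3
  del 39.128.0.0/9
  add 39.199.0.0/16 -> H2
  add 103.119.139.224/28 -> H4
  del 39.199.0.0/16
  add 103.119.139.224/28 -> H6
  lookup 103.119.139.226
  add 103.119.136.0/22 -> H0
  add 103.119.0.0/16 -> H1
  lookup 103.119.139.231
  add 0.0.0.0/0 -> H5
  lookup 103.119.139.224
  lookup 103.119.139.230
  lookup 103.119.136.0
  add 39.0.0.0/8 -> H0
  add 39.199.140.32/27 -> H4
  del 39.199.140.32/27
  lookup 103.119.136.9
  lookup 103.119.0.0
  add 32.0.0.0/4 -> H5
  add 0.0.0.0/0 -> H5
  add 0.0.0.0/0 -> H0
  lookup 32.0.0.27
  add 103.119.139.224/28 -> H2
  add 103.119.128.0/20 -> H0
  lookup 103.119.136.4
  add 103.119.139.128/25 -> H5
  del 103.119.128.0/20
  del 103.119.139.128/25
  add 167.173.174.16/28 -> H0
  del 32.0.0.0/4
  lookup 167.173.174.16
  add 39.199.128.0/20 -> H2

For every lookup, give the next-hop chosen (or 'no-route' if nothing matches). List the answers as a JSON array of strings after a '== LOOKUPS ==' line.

Trace:
  add 39.128.0.0/9 -> H3 at depth 9
  - 39.128.0.0/9 clear@9
  add 39.199.0.0/16 -> H2 at depth 16
  add 103.119.139.224/28 -> H4 at depth 28
  - 39.199.0.0/16 clear@16
  add 103.119.139.224/28 -> H6 at depth 28
  ? 103.119.139.226  path d0:-→d1:-→d2:-→d3:-→d4:-→d5:-→d6:-→d7:-→d8:-→d9:-→d10:-→d11:-→d12:-→d13:-→d14:-→d15:-→d16:-→d17:-→d18:-→d19:-→d20:-→d21:-→d22:-→d23:-→d24:-→d25:-→d26:-→d27:-→d28:H6  best=H6
  add 103.119.136.0/22 -> H0 at depth 22
  add 103.119.0.0/16 -> H1 at depth 16
  ? 103.119.139.231  path d0:-→d1:-→d2:-→d3:-→d4:-→d5:-→d6:-→d7:-→d8:-→d9:-→d10:-→d11:-→d12:-→d13:-→d14:-→d15:-→d16:H1→d17:-→d18:-→d19:-→d20:-→d21:-→d22:H0→d23:-→d24:-→d25:-→d26:-→d27:-→d28:H6  best=H6
  add 0.0.0.0/0 -> H5 at depth 0
  ? 103.119.139.224  path d0:H5→d1:-→d2:-→d3:-→d4:-→d5:-→d6:-→d7:-→d8:-→d9:-→d10:-→d11:-→d12:-→d13:-→d14:-→d15:-→d16:H1→d17:-→d18:-→d19:-→d20:-→d21:-→d22:H0→d23:-→d24:-→d25:-→d26:-→d27:-→d28:H6  best=H6
  ? 103.119.139.230  path d0:H5→d1:-→d2:-→d3:-→d4:-→d5:-→d6:-→d7:-→d8:-→d9:-→d10:-→d11:-→d12:-→d13:-→d14:-→d15:-→d16:H1→d17:-→d18:-→d19:-→d20:-→d21:-→d22:H0→d23:-→d24:-→d25:-→d26:-→d27:-→d28:H6  best=H6
  ? 103.119.136.0  path d0:H5→d1:-→d2:-→d3:-→d4:-→d5:-→d6:-→d7:-→d8:-→d9:-→d10:-→d11:-→d12:-→d13:-→d14:-→d15:-→d16:H1→d17:-→d18:-→d19:-→d20:-→d21:-→d22:H0  best=H0
  add 39.0.0.0/8 -> H0 at depth 8
  add 39.199.140.32/27 -> H4 at depth 27
  - 39.199.140.32/27 clear@27
  ? 103.119.136.9  path d0:H5→d1:-→d2:-→d3:-→d4:-→d5:-→d6:-→d7:-→d8:-→d9:-→d10:-→d11:-→d12:-→d13:-→d14:-→d15:-→d16:H1→d17:-→d18:-→d19:-→d20:-→d21:-→d22:H0  best=H0
  ? 103.119.0.0  path d0:H5→d1:-→d2:-→d3:-→d4:-→d5:-→d6:-→d7:-→d8:-→d9:-→d10:-→d11:-→d12:-→d13:-→d14:-→d15:-→d16:H1  best=H1
  add 32.0.0.0/4 -> H5 at depth 4
  add 0.0.0.0/0 -> H5 at depth 0
  add 0.0.0.0/0 -> H0 at depth 0
  ? 32.0.0.27  path d0:H0→d1:-→d2:-→d3:-→d4:H5→d5:-  best=H5
  add 103.119.139.224/28 -> H2 at depth 28
  add 103.119.128.0/20 -> H0 at depth 20
  ? 103.119.136.4  path d0:H0→d1:-→d2:-→d3:-→d4:-→d5:-→d6:-→d7:-→d8:-→d9:-→d10:-→d11:-→d12:-→d13:-→d14:-→d15:-→d16:H1→d17:-→d18:-→d19:-→d20:H0→d21:-→d22:H0  best=H0
  add 103.119.139.128/25 -> H5 at depth 25
  - 103.119.128.0/20 clear@20
  - 103.119.139.128/25 clear@25
  add 167.173.174.16/28 -> H0 at depth 28
  - 32.0.0.0/4 clear@4
  ? 167.173.174.16  path d0:H0→d1:-→d2:-→d3:-→d4:-→d5:-→d6:-→d7:-→d8:-→d9:-→d10:-→d11:-→d12:-→d13:-→d14:-→d15:-→d16:-→d17:-→d18:-→d19:-→d20:-→d21:-→d22:-→d23:-→d24:-→d25:-→d26:-→d27:-→d28:H0  best=H0
  add 39.199.128.0/20 -> H2 at depth 20

== LOOKUPS ==
["H6","H6","H6","H6","H0","H0","H1","H5","H0","H0"]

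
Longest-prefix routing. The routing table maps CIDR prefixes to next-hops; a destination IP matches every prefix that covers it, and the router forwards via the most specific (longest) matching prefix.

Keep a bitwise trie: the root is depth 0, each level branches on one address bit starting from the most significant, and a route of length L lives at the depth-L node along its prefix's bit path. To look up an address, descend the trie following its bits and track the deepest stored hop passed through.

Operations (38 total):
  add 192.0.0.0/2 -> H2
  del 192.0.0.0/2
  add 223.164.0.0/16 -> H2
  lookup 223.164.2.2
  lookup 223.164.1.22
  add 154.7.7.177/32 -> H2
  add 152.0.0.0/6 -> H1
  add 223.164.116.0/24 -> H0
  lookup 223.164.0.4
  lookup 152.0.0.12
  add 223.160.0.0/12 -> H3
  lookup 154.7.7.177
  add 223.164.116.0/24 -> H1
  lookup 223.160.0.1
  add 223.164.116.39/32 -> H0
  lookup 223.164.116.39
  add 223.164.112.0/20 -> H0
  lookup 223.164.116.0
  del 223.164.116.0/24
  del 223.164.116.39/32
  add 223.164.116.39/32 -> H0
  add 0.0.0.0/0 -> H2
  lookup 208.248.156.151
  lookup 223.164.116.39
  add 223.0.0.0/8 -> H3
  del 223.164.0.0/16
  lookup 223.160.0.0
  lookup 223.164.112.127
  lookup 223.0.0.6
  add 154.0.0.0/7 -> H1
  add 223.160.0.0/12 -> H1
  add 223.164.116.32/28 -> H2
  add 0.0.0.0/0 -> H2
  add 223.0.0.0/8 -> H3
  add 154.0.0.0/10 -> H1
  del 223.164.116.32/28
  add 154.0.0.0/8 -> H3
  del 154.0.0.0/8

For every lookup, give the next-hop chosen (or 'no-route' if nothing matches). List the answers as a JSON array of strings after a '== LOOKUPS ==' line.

Apply in order:
  add 192.0.0.0/2 -> H2 at depth 2
  del 192.0.0.0/2 (clear depth 2)
  add 223.164.0.0/16 -> H2 at depth 16
  Q 223.164.2.2: descend 1101111110100100 ; hops seen [H2] ; pick H2
  Q 223.164.1.22: descend 1101111110100100 ; hops seen [H2] ; pick H2
  add 154.7.7.177/32 -> H2 at depth 32
  add 152.0.0.0/6 -> H1 at depth 6
  add 223.164.116.0/24 -> H0 at depth 24
  Q 223.164.0.4: descend 11011111101001000 ; hops seen [H2] ; pick H2
  Q 152.0.0.12: descend 100110 ; hops seen [H1] ; pick H1
  add 223.160.0.0/12 -> H3 at depth 12
  Q 154.7.7.177: descend 10011010000001110000011110110001 ; hops seen [H1,H2] ; pick H2
  add 223.164.116.0/24 -> H1 at depth 24
  Q 223.160.0.1: descend 1101111110100 ; hops seen [H3] ; pick H3
  add 223.164.116.39/32 -> H0 at depth 32
  Q 223.164.116.39: descend 11011111101001000111010000100111 ; hops seen [H3,H2,H1,H0] ; pick H0
  add 223.164.112.0/20 -> H0 at depth 20
  Q 223.164.116.0: descend 11011111101001000111010000 ; hops seen [H3,H2,H0,H1] ; pick H1
  del 223.164.116.0/24 (clear depth 24)
  del 223.164.116.39/32 (clear depth 32)
  add 223.164.116.39/32 -> H0 at depth 32
  add 0.0.0.0/0 -> H2 at depth 0
  Q 208.248.156.151: descend 1101 ; hops seen [H2] ; pick H2
  Q 223.164.116.39: descend 11011111101001000111010000100111 ; hops seen [H2,H3,H2,H0,H0] ; pick H0
  add 223.0.0.0/8 -> H3 at depth 8
  del 223.164.0.0/16 (clear depth 16)
  Q 223.160.0.0: descend 1101111110100 ; hops seen [H2,H3,H3] ; pick H3
  Q 223.164.112.127: descend 110111111010010001110 ; hops seen [H2,H3,H3,H0] ; pick H0
  Q 223.0.0.6: descend 11011111 ; hops seen [H2,H3] ; pick H3
  add 154.0.0.0/7 -> H1 at depth 7
  add 223.160.0.0/12 -> H1 at depth 12
  add 223.164.116.32/28 -> H2 at depth 28
  add 0.0.0.0/0 -> H2 at depth 0
  add 223.0.0.0/8 -> H3 at depth 8
  add 154.0.0.0/10 -> H1 at depth 10
  del 223.164.116.32/28 (clear depth 28)
  add 154.0.0.0/8 -> H3 at depth 8
  del 154.0.0.0/8 (clear depth 8)

== LOOKUPS ==
["H2","H2","H2","H1","H2","H3","H0","H1","H2","H0","H3","H0","H3"]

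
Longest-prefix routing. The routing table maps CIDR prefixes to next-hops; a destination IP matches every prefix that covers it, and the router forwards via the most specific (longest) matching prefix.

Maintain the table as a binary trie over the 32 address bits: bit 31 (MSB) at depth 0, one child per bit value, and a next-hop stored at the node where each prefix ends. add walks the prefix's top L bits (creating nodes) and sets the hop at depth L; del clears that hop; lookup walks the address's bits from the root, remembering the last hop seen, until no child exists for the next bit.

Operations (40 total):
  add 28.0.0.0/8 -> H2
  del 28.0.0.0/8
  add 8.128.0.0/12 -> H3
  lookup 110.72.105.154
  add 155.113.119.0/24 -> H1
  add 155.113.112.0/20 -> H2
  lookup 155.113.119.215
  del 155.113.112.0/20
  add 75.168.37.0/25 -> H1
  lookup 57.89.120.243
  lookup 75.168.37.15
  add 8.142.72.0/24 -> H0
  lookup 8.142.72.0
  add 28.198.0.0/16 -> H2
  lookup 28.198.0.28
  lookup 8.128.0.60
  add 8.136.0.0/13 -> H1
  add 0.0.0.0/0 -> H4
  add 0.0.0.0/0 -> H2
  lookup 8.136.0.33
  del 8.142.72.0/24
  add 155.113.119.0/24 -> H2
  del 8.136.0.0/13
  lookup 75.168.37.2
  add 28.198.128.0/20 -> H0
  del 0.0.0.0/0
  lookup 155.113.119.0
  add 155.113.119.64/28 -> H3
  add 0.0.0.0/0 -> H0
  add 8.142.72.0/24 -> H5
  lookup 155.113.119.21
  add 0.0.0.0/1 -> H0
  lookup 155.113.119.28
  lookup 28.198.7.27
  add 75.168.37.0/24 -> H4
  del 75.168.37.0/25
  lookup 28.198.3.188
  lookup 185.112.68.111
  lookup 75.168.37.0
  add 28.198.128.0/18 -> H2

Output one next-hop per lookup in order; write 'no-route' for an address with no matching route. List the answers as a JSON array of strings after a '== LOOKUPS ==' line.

Apply in order:
  + 28.0.0.0/8 (H2) depth=8
  - 28.0.0.0/8 clear@8
  + 8.128.0.0/12 (H3) depth=12
  lookup 110.72.105.154: bits 0 walk d0:-→d1:- -> no-route
  + 155.113.119.0/24 (H1) depth=24
  + 155.113.112.0/20 (H2) depth=20
  lookup 155.113.119.215: bits 100110110111000101110111 walk d0:-→d1:-→d2:-→d3:-→d4:-→d5:-→d6:-→d7:-→d8:-→d9:-→d10:-→d11:-→d12:-→d13:-→d14:-→d15:-→d16:-→d17:-→d18:-→d19:-→d20:H2→d21:-→d22:-→d23:-→d24:H1 -> H1
  - 155.113.112.0/20 clear@20
  + 75.168.37.0/25 (H1) depth=25
  lookup 57.89.120.243: bits 00 walk d0:-→d1:-→d2:- -> no-route
  lookup 75.168.37.15: bits 0100101110101000001001010 walk d0:-→d1:-→d2:-→d3:-→d4:-→d5:-→d6:-→d7:-→d8:-→d9:-→d10:-→d11:-→d12:-→d13:-→d14:-→d15:-→d16:-→d17:-→d18:-→d19:-→d20:-→d21:-→d22:-→d23:-→d24:-→d25:H1 -> H1
  + 8.142.72.0/24 (H0) depth=24
  lookup 8.142.72.0: bits 000010001000111001001000 walk d0:-→d1:-→d2:-→d3:-→d4:-→d5:-→d6:-→d7:-→d8:-→d9:-→d10:-→d11:-→d12:H3→d13:-→d14:-→d15:-→d16:-→d17:-→d18:-→d19:-→d20:-→d21:-→d22:-→d23:-→d24:H0 -> H0
  + 28.198.0.0/16 (H2) depth=16
  lookup 28.198.0.28: bits 0001110011000110 walk d0:-→d1:-→d2:-→d3:-→d4:-→d5:-→d6:-→d7:-→d8:-→d9:-→d10:-→d11:-→d12:-→d13:-→d14:-→d15:-→d16:H2 -> H2
  lookup 8.128.0.60: bits 000010001000 walk d0:-→d1:-→d2:-→d3:-→d4:-→d5:-→d6:-→d7:-→d8:-→d9:-→d10:-→d11:-→d12:H3 -> H3
  + 8.136.0.0/13 (H1) depth=13
  + 0.0.0.0/0 (H4) depth=0
  + 0.0.0.0/0 (H2) depth=0
  lookup 8.136.0.33: bits 0000100010001 walk d0:H2→d1:-→d2:-→d3:-→d4:-→d5:-→d6:-→d7:-→d8:-→d9:-→d10:-→d11:-→d12:H3→d13:H1 -> H1
  - 8.142.72.0/24 clear@24
  + 155.113.119.0/24 (H2) depth=24
  - 8.136.0.0/13 clear@13
  lookup 75.168.37.2: bits 0100101110101000001001010 walk d0:H2→d1:-→d2:-→d3:-→d4:-→d5:-→d6:-→d7:-→d8:-→d9:-→d10:-→d11:-→d12:-→d13:-→d14:-→d15:-→d16:-→d17:-→d18:-→d19:-→d20:-→d21:-→d22:-→d23:-→d24:-→d25:H1 -> H1
  + 28.198.128.0/20 (H0) depth=20
  - 0.0.0.0/0 clear@0
  lookup 155.113.119.0: bits 100110110111000101110111 walk d0:-→d1:-→d2:-→d3:-→d4:-→d5:-→d6:-→d7:-→d8:-→d9:-→d10:-→d11:-→d12:-→d13:-→d14:-→d15:-→d16:-→d17:-→d18:-→d19:-→d20:-→d21:-→d22:-→d23:-→d24:H2 -> H2
  + 155.113.119.64/28 (H3) depth=28
  + 0.0.0.0/0 (H0) depth=0
  + 8.142.72.0/24 (H5) depth=24
  lookup 155.113.119.21: bits 1001101101110001011101110 walk d0:H0→d1:-→d2:-→d3:-→d4:-→d5:-→d6:-→d7:-→d8:-→d9:-→d10:-→d11:-→d12:-→d13:-→d14:-→d15:-→d16:-→d17:-→d18:-→d19:-→d20:-→d21:-→d22:-→d23:-→d24:H2→d25:- -> H2
  + 0.0.0.0/1 (H0) depth=1
  lookup 155.113.119.28: bits 1001101101110001011101110 walk d0:H0→d1:-→d2:-→d3:-→d4:-→d5:-→d6:-→d7:-→d8:-→d9:-→d10:-→d11:-→d12:-→d13:-→d14:-→d15:-→d16:-→d17:-→d18:-→d19:-→d20:-→d21:-→d22:-→d23:-→d24:H2→d25:- -> H2
  lookup 28.198.7.27: bits 0001110011000110 walk d0:H0→d1:H0→d2:-→d3:-→d4:-→d5:-→d6:-→d7:-→d8:-→d9:-→d10:-→d11:-→d12:-→d13:-→d14:-→d15:-→d16:H2 -> H2
  + 75.168.37.0/24 (H4) depth=24
  - 75.168.37.0/25 clear@25
  lookup 28.198.3.188: bits 0001110011000110 walk d0:H0→d1:H0→d2:-→d3:-→d4:-→d5:-→d6:-→d7:-→d8:-→d9:-→d10:-→d11:-→d12:-→d13:-→d14:-→d15:-→d16:H2 -> H2
  lookup 185.112.68.111: bits 10 walk d0:H0→d1:-→d2:- -> H0
  lookup 75.168.37.0: bits 0100101110101000001001010 walk d0:H0→d1:H0→d2:-→d3:-→d4:-→d5:-→d6:-→d7:-→d8:-→d9:-→d10:-→d11:-→d12:-→d13:-→d14:-→d15:-→d16:-→d17:-→d18:-→d19:-→d20:-→d21:-→d22:-→d23:-→d24:H4→d25:- -> H4
  + 28.198.128.0/18 (H2) depth=18

== LOOKUPS ==
["no-route","H1","no-route","H1","H0","H2","H3","H1","H1","H2","H2","H2","H2","H2","H0","H4"]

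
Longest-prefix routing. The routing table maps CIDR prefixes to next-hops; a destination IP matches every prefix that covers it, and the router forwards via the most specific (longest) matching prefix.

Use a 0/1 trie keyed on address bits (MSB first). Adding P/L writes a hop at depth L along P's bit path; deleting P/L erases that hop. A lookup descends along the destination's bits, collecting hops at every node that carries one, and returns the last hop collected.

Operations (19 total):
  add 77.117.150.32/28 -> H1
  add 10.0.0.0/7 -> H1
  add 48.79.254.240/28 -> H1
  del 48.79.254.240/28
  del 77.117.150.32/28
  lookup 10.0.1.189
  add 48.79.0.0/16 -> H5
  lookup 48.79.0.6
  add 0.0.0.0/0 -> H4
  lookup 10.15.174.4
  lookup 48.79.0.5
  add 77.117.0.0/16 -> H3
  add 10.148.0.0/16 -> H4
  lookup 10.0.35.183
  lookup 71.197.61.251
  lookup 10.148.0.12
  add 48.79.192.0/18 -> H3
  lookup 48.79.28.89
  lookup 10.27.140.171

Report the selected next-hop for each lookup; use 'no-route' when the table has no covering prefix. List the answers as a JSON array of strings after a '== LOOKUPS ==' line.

Apply in order:
  + 77.117.150.32/28 (H1) depth=28
  + 10.0.0.0/7 (H1) depth=7
  + 48.79.254.240/28 (H1) depth=28
  - 48.79.254.240/28 clear@28
  - 77.117.150.32/28 clear@28
  Q 10.0.1.189: descend 0000101 ; hops seen [H1] ; pick H1
  + 48.79.0.0/16 (H5) depth=16
  Q 48.79.0.6: descend 0011000001001111 ; hops seen [H5] ; pick H5
  + 0.0.0.0/0 (H4) depth=0
  Q 10.15.174.4: descend 0000101 ; hops seen [H4,H1] ; pick H1
  Q 48.79.0.5: descend 0011000001001111 ; hops seen [H4,H5] ; pick H5
  + 77.117.0.0/16 (H3) depth=16
  + 10.148.0.0/16 (H4) depth=16
  Q 10.0.35.183: descend 00001010 ; hops seen [H4,H1] ; pick H1
  Q 71.197.61.251: descend 0100 ; hops seen [H4] ; pick H4
  Q 10.148.0.12: descend 0000101010010100 ; hops seen [H4,H1,H4] ; pick H4
  + 48.79.192.0/18 (H3) depth=18
  Q 48.79.28.89: descend 0011000001001111 ; hops seen [H4,H5] ; pick H5
  Q 10.27.140.171: descend 00001010 ; hops seen [H4,H1] ; pick H1

== LOOKUPS ==
["H1","H5","H1","H5","H1","H4","H4","H5","H1"]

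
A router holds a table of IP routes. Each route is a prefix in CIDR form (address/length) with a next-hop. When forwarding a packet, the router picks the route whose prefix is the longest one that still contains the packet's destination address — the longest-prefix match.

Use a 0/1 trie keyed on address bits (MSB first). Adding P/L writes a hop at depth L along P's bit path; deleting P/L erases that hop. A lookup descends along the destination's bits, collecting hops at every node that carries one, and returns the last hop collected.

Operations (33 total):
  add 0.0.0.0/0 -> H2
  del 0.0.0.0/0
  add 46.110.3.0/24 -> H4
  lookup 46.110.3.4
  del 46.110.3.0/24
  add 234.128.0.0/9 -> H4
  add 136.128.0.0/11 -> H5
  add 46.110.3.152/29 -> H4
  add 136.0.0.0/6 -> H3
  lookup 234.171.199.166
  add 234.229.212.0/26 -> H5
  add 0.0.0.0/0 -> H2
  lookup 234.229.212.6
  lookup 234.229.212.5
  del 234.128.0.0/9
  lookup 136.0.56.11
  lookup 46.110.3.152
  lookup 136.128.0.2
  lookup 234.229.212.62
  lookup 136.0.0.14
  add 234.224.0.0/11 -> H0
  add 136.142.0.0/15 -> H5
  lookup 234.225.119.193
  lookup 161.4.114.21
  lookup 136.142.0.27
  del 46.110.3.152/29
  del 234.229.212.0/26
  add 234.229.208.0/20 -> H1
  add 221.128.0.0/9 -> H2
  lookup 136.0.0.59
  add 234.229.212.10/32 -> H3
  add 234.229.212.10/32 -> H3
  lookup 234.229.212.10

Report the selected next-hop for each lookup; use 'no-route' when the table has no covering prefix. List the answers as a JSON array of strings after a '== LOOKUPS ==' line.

Process each operation:
  add 0.0.0.0/0 -> H2 at depth 0
  del 0.0.0.0/0 (clear depth 0)
  add 46.110.3.0/24 -> H4 at depth 24
  lookup 46.110.3.4: bits 001011100110111000000011 walk d0:-→d1:-→d2:-→d3:-→d4:-→d5:-→d6:-→d7:-→d8:-→d9:-→d10:-→d11:-→d12:-→d13:-→d14:-→d15:-→d16:-→d17:-→d18:-→d19:-→d20:-→d21:-→d22:-→d23:-→d24:H4 -> H4
  del 46.110.3.0/24 (clear depth 24)
  add 234.128.0.0/9 -> H4 at depth 9
  add 136.128.0.0/11 -> H5 at depth 11
  add 46.110.3.152/29 -> H4 at depth 29
  add 136.0.0.0/6 -> H3 at depth 6
  lookup 234.171.199.166: bits 111010101 walk d0:-→d1:-→d2:-→d3:-→d4:-→d5:-→d6:-→d7:-→d8:-→d9:H4 -> H4
  add 234.229.212.0/26 -> H5 at depth 26
  add 0.0.0.0/0 -> H2 at depth 0
  lookup 234.229.212.6: bits 11101010111001011101010000 walk d0:H2→d1:-→d2:-→d3:-→d4:-→d5:-→d6:-→d7:-→d8:-→d9:H4→d10:-→d11:-→d12:-→d13:-→d14:-→d15:-→d16:-→d17:-→d18:-→d19:-→d20:-→d21:-→d22:-→d23:-→d24:-→d25:-→d26:H5 -> H5
  lookup 234.229.212.5: bits 11101010111001011101010000 walk d0:H2→d1:-→d2:-→d3:-→d4:-→d5:-→d6:-→d7:-→d8:-→d9:H4→d10:-→d11:-→d12:-→d13:-→d14:-→d15:-→d16:-→d17:-→d18:-→d19:-→d20:-→d21:-→d22:-→d23:-→d24:-→d25:-→d26:H5 -> H5
  del 234.128.0.0/9 (clear depth 9)
  lookup 136.0.56.11: bits 10001000 walk d0:H2→d1:-→d2:-→d3:-→d4:-→d5:-→d6:H3→d7:-→d8:- -> H3
  lookup 46.110.3.152: bits 00101110011011100000001110011 walk d0:H2→d1:-→d2:-→d3:-→d4:-→d5:-→d6:-→d7:-→d8:-→d9:-→d10:-→d11:-→d12:-→d13:-→d14:-→d15:-→d16:-→d17:-→d18:-→d19:-→d20:-→d21:-→d22:-→d23:-→d24:-→d25:-→d26:-→d27:-→d28:-→d29:H4 -> H4
  lookup 136.128.0.2: bits 10001000100 walk d0:H2→d1:-→d2:-→d3:-→d4:-→d5:-→d6:H3→d7:-→d8:-→d9:-→d10:-→d11:H5 -> H5
  lookup 234.229.212.62: bits 11101010111001011101010000 walk d0:H2→d1:-→d2:-→d3:-→d4:-→d5:-→d6:-→d7:-→d8:-→d9:-→d10:-→d11:-→d12:-→d13:-→d14:-→d15:-→d16:-→d17:-→d18:-→d19:-→d20:-→d21:-→d22:-→d23:-→d24:-→d25:-→d26:H5 -> H5
  lookup 136.0.0.14: bits 10001000 walk d0:H2→d1:-→d2:-→d3:-→d4:-→d5:-→d6:H3→d7:-→d8:- -> H3
  add 234.224.0.0/11 -> H0 at depth 11
  add 136.142.0.0/15 -> H5 at depth 15
  lookup 234.225.119.193: bits 1110101011100 walk d0:H2→d1:-→d2:-→d3:-→d4:-→d5:-→d6:-→d7:-→d8:-→d9:-→d10:-→d11:H0→d12:-→d13:- -> H0
  lookup 161.4.114.21: bits 10 walk d0:H2→d1:-→d2:- -> H2
  lookup 136.142.0.27: bits 100010001000111 walk d0:H2→d1:-→d2:-→d3:-→d4:-→d5:-→d6:H3→d7:-→d8:-→d9:-→d10:-→d11:H5→d12:-→d13:-→d14:-→d15:H5 -> H5
  del 46.110.3.152/29 (clear depth 29)
  del 234.229.212.0/26 (clear depth 26)
  add 234.229.208.0/20 -> H1 at depth 20
  add 221.128.0.0/9 -> H2 at depth 9
  lookup 136.0.0.59: bits 10001000 walk d0:H2→d1:-→d2:-→d3:-→d4:-→d5:-→d6:H3→d7:-→d8:- -> H3
  add 234.229.212.10/32 -> H3 at depth 32
  add 234.229.212.10/32 -> H3 at depth 32
  lookup 234.229.212.10: bits 11101010111001011101010000001010 walk d0:H2→d1:-→d2:-→d3:-→d4:-→d5:-→d6:-→d7:-→d8:-→d9:-→d10:-→d11:H0→d12:-→d13:-→d14:-→d15:-→d16:-→d17:-→d18:-→d19:-→d20:H1→d21:-→d22:-→d23:-→d24:-→d25:-→d26:-→d27:-→d28:-→d29:-→d30:-→d31:-→d32:H3 -> H3

== LOOKUPS ==
["H4","H4","H5","H5","H3","H4","H5","H5","H3","H0","H2","H5","H3","H3"]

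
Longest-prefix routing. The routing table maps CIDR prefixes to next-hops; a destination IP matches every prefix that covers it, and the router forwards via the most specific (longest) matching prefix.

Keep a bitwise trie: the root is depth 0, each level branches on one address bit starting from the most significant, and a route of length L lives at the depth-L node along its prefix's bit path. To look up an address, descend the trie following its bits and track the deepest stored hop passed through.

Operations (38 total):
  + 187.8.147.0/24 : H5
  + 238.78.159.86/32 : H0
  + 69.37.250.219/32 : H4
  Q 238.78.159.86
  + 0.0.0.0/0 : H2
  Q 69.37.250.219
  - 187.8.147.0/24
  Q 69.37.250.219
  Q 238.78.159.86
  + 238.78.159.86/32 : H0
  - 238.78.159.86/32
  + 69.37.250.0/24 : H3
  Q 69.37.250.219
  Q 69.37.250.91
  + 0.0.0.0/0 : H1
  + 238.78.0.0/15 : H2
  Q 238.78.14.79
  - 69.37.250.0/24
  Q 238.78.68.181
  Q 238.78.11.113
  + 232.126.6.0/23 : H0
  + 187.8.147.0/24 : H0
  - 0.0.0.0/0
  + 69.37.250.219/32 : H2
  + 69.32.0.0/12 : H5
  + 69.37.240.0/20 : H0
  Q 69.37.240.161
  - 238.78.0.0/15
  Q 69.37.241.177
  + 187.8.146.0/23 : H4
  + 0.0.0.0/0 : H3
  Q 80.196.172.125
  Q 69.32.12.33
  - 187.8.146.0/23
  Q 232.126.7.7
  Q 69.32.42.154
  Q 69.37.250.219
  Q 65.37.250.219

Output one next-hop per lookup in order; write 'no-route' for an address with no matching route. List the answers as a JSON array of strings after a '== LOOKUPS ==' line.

Process each operation:
  add 187.8.147.0/24 -> H5 at depth 24
  add 238.78.159.86/32 -> H0 at depth 32
  add 69.37.250.219/32 -> H4 at depth 32
  Q 238.78.159.86: descend 11101110010011101001111101010110 ; hops seen [H0] ; pick H0
  add 0.0.0.0/0 -> H2 at depth 0
  Q 69.37.250.219: descend 01000101001001011111101011011011 ; hops seen [H2,H4] ; pick H4
  - 187.8.147.0/24 clear@24
  Q 69.37.250.219: descend 01000101001001011111101011011011 ; hops seen [H2,H4] ; pick H4
  Q 238.78.159.86: descend 11101110010011101001111101010110 ; hops seen [H2,H0] ; pick H0
  add 238.78.159.86/32 -> H0 at depth 32
  - 238.78.159.86/32 clear@32
  add 69.37.250.0/24 -> H3 at depth 24
  Q 69.37.250.219: descend 01000101001001011111101011011011 ; hops seen [H2,H3,H4] ; pick H4
  Q 69.37.250.91: descend 010001010010010111111010 ; hops seen [H2,H3] ; pick H3
  add 0.0.0.0/0 -> H1 at depth 0
  add 238.78.0.0/15 -> H2 at depth 15
  Q 238.78.14.79: descend 1110111001001110 ; hops seen [H1,H2] ; pick H2
  - 69.37.250.0/24 clear@24
  Q 238.78.68.181: descend 1110111001001110 ; hops seen [H1,H2] ; pick H2
  Q 238.78.11.113: descend 1110111001001110 ; hops seen [H1,H2] ; pick H2
  add 232.126.6.0/23 -> H0 at depth 23
  add 187.8.147.0/24 -> H0 at depth 24
  - 0.0.0.0/0 clear@0
  add 69.37.250.219/32 -> H2 at depth 32
  add 69.32.0.0/12 -> H5 at depth 12
  add 69.37.240.0/20 -> H0 at depth 20
  Q 69.37.240.161: descend 01000101001001011111 ; hops seen [H5,H0] ; pick H0
  - 238.78.0.0/15 clear@15
  Q 69.37.241.177: descend 01000101001001011111 ; hops seen [H5,H0] ; pick H0
  add 187.8.146.0/23 -> H4 at depth 23
  add 0.0.0.0/0 -> H3 at depth 0
  Q 80.196.172.125: descend 010 ; hops seen [H3] ; pick H3
  Q 69.32.12.33: descend 0100010100100 ; hops seen [H3,H5] ; pick H5
  - 187.8.146.0/23 clear@23
  Q 232.126.7.7: descend 11101000011111100000011 ; hops seen [H3,H0] ; pick H0
  Q 69.32.42.154: descend 0100010100100 ; hops seen [H3,H5] ; pick H5
  Q 69.37.250.219: descend 01000101001001011111101011011011 ; hops seen [H3,H5,H0,H2] ; pick H2
  Q 65.37.250.219: descend 01000 ; hops seen [H3] ; pick H3

== LOOKUPS ==
["H0","H4","H4","H0","H4","H3","H2","H2","H2","H0","H0","H3","H5","H0","H5","H2","H3"]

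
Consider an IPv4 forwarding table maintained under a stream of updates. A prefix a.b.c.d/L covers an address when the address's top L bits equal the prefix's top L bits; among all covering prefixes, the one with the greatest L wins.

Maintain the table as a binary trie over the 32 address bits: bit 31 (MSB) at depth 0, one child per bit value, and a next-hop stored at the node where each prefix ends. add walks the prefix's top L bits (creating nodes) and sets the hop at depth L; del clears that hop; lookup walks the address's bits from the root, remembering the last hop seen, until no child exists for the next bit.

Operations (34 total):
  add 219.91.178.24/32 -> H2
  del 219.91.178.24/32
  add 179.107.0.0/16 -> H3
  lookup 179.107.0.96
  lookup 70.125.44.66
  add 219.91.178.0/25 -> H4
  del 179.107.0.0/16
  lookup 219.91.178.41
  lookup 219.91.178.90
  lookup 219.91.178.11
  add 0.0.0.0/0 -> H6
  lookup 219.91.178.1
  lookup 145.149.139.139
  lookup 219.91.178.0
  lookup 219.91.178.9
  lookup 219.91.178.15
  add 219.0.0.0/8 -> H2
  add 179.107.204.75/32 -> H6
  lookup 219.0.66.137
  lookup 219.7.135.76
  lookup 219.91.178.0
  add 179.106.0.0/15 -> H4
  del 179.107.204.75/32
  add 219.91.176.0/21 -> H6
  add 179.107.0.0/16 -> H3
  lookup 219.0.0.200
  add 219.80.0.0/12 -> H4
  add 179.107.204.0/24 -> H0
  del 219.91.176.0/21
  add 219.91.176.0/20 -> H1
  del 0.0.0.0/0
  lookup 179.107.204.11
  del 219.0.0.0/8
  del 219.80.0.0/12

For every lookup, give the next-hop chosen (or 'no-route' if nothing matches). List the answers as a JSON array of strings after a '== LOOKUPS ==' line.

Apply in order:
  add 219.91.178.24/32 -> H2 at depth 32
  del 219.91.178.24/32 (clear depth 32)
  add 179.107.0.0/16 -> H3 at depth 16
  ? 179.107.0.96  path d0:-→d1:-→d2:-→d3:-→d4:-→d5:-→d6:-→d7:-→d8:-→d9:-→d10:-→d11:-→d12:-→d13:-→d14:-→d15:-→d16:H3  best=H3
  ? 70.125.44.66  path d0:-  best=no-route
  add 219.91.178.0/25 -> H4 at depth 25
  del 179.107.0.0/16 (clear depth 16)
  ? 219.91.178.41  path d0:-→d1:-→d2:-→d3:-→d4:-→d5:-→d6:-→d7:-→d8:-→d9:-→d10:-→d11:-→d12:-→d13:-→d14:-→d15:-→d16:-→d17:-→d18:-→d19:-→d20:-→d21:-→d22:-→d23:-→d24:-→d25:H4→d26:-  best=H4
  ? 219.91.178.90  path d0:-→d1:-→d2:-→d3:-→d4:-→d5:-→d6:-→d7:-→d8:-→d9:-→d10:-→d11:-→d12:-→d13:-→d14:-→d15:-→d16:-→d17:-→d18:-→d19:-→d20:-→d21:-→d22:-→d23:-→d24:-→d25:H4  best=H4
  ? 219.91.178.11  path d0:-→d1:-→d2:-→d3:-→d4:-→d5:-→d6:-→d7:-→d8:-→d9:-→d10:-→d11:-→d12:-→d13:-→d14:-→d15:-→d16:-→d17:-→d18:-→d19:-→d20:-→d21:-→d22:-→d23:-→d24:-→d25:H4→d26:-→d27:-  best=H4
  add 0.0.0.0/0 -> H6 at depth 0
  ? 219.91.178.1  path d0:H6→d1:-→d2:-→d3:-→d4:-→d5:-→d6:-→d7:-→d8:-→d9:-→d10:-→d11:-→d12:-→d13:-→d14:-→d15:-→d16:-→d17:-→d18:-→d19:-→d20:-→d21:-→d22:-→d23:-→d24:-→d25:H4→d26:-→d27:-  best=H4
  ? 145.149.139.139  path d0:H6→d1:-→d2:-  best=H6
  ? 219.91.178.0  path d0:H6→d1:-→d2:-→d3:-→d4:-→d5:-→d6:-→d7:-→d8:-→d9:-→d10:-→d11:-→d12:-→d13:-→d14:-→d15:-→d16:-→d17:-→d18:-→d19:-→d20:-→d21:-→d22:-→d23:-→d24:-→d25:H4→d26:-→d27:-  best=H4
  ? 219.91.178.9  path d0:H6→d1:-→d2:-→d3:-→d4:-→d5:-→d6:-→d7:-→d8:-→d9:-→d10:-→d11:-→d12:-→d13:-→d14:-→d15:-→d16:-→d17:-→d18:-→d19:-→d20:-→d21:-→d22:-→d23:-→d24:-→d25:H4→d26:-→d27:-  best=H4
  ? 219.91.178.15  path d0:H6→d1:-→d2:-→d3:-→d4:-→d5:-→d6:-→d7:-→d8:-→d9:-→d10:-→d11:-→d12:-→d13:-→d14:-→d15:-→d16:-→d17:-→d18:-→d19:-→d20:-→d21:-→d22:-→d23:-→d24:-→d25:H4→d26:-→d27:-  best=H4
  add 219.0.0.0/8 -> H2 at depth 8
  add 179.107.204.75/32 -> H6 at depth 32
  ? 219.0.66.137  path d0:H6→d1:-→d2:-→d3:-→d4:-→d5:-→d6:-→d7:-→d8:H2→d9:-  best=H2
  ? 219.7.135.76  path d0:H6→d1:-→d2:-→d3:-→d4:-→d5:-→d6:-→d7:-→d8:H2→d9:-  best=H2
  ? 219.91.178.0  path d0:H6→d1:-→d2:-→d3:-→d4:-→d5:-→d6:-→d7:-→d8:H2→d9:-→d10:-→d11:-→d12:-→d13:-→d14:-→d15:-→d16:-→d17:-→d18:-→d19:-→d20:-→d21:-→d22:-→d23:-→d24:-→d25:H4→d26:-→d27:-  best=H4
  add 179.106.0.0/15 -> H4 at depth 15
  del 179.107.204.75/32 (clear depth 32)
  add 219.91.176.0/21 -> H6 at depth 21
  add 179.107.0.0/16 -> H3 at depth 16
  ? 219.0.0.200  path d0:H6→d1:-→d2:-→d3:-→d4:-→d5:-→d6:-→d7:-→d8:H2→d9:-  best=H2
  add 219.80.0.0/12 -> H4 at depth 12
  add 179.107.204.0/24 -> H0 at depth 24
  del 219.91.176.0/21 (clear depth 21)
  add 219.91.176.0/20 -> H1 at depth 20
  del 0.0.0.0/0 (clear depth 0)
  ? 179.107.204.11  path d0:-→d1:-→d2:-→d3:-→d4:-→d5:-→d6:-→d7:-→d8:-→d9:-→d10:-→d11:-→d12:-→d13:-→d14:-→d15:H4→d16:H3→d17:-→d18:-→d19:-→d20:-→d21:-→d22:-→d23:-→d24:H0→d25:-  best=H0
  del 219.0.0.0/8 (clear depth 8)
  del 219.80.0.0/12 (clear depth 12)

== LOOKUPS ==
["H3","no-route","H4","H4","H4","H4","H6","H4","H4","H4","H2","H2","H4","H2","H0"]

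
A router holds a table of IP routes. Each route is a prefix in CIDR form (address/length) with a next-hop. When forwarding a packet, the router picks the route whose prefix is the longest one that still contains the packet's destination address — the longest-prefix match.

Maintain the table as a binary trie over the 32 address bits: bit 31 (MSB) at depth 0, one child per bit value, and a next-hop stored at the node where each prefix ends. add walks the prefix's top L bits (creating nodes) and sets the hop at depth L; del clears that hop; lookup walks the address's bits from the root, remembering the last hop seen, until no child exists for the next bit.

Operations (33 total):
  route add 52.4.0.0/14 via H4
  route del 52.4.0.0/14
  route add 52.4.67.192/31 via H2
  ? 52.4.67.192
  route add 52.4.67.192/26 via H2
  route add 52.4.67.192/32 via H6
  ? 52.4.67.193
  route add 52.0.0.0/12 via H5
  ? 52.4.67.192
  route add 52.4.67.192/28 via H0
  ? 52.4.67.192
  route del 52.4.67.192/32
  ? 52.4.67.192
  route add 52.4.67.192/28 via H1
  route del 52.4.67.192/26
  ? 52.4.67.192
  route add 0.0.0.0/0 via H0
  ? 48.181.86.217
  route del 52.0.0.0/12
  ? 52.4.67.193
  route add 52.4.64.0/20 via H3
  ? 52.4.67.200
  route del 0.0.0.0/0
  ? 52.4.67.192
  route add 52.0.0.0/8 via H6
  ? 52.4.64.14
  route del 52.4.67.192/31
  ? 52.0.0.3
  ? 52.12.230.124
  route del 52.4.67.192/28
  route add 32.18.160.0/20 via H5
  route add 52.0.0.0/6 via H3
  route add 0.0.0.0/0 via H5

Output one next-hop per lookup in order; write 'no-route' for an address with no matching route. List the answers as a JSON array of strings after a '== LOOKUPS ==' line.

Trace:
  + 52.4.0.0/14 (H4) depth=14
  - 52.4.0.0/14 clear@14
  + 52.4.67.192/31 (H2) depth=31
  lookup 52.4.67.192: bits 0011010000000100010000111100000 walk d0:-→d1:-→d2:-→d3:-→d4:-→d5:-→d6:-→d7:-→d8:-→d9:-→d10:-→d11:-→d12:-→d13:-→d14:-→d15:-→d16:-→d17:-→d18:-→d19:-→d20:-→d21:-→d22:-→d23:-→d24:-→d25:-→d26:-→d27:-→d28:-→d29:-→d30:-→d31:H2 -> H2
  + 52.4.67.192/26 (H2) depth=26
  + 52.4.67.192/32 (H6) depth=32
  lookup 52.4.67.193: bits 0011010000000100010000111100000 walk d0:-→d1:-→d2:-→d3:-→d4:-→d5:-→d6:-→d7:-→d8:-→d9:-→d10:-→d11:-→d12:-→d13:-→d14:-→d15:-→d16:-→d17:-→d18:-→d19:-→d20:-→d21:-→d22:-→d23:-→d24:-→d25:-→d26:H2→d27:-→d28:-→d29:-→d30:-→d31:H2 -> H2
  + 52.0.0.0/12 (H5) depth=12
  lookup 52.4.67.192: bits 00110100000001000100001111000000 walk d0:-→d1:-→d2:-→d3:-→d4:-→d5:-→d6:-→d7:-→d8:-→d9:-→d10:-→d11:-→d12:H5→d13:-→d14:-→d15:-→d16:-→d17:-→d18:-→d19:-→d20:-→d21:-→d22:-→d23:-→d24:-→d25:-→d26:H2→d27:-→d28:-→d29:-→d30:-→d31:H2→d32:H6 -> H6
  + 52.4.67.192/28 (H0) depth=28
  lookup 52.4.67.192: bits 00110100000001000100001111000000 walk d0:-→d1:-→d2:-→d3:-→d4:-→d5:-→d6:-→d7:-→d8:-→d9:-→d10:-→d11:-→d12:H5→d13:-→d14:-→d15:-→d16:-→d17:-→d18:-→d19:-→d20:-→d21:-→d22:-→d23:-→d24:-→d25:-→d26:H2→d27:-→d28:H0→d29:-→d30:-→d31:H2→d32:H6 -> H6
  - 52.4.67.192/32 clear@32
  lookup 52.4.67.192: bits 00110100000001000100001111000000 walk d0:-→d1:-→d2:-→d3:-→d4:-→d5:-→d6:-→d7:-→d8:-→d9:-→d10:-→d11:-→d12:H5→d13:-→d14:-→d15:-→d16:-→d17:-→d18:-→d19:-→d20:-→d21:-→d22:-→d23:-→d24:-→d25:-→d26:H2→d27:-→d28:H0→d29:-→d30:-→d31:H2→d32:- -> H2
  + 52.4.67.192/28 (H1) depth=28
  - 52.4.67.192/26 clear@26
  lookup 52.4.67.192: bits 00110100000001000100001111000000 walk d0:-→d1:-→d2:-→d3:-→d4:-→d5:-→d6:-→d7:-→d8:-→d9:-→d10:-→d11:-→d12:H5→d13:-→d14:-→d15:-→d16:-→d17:-→d18:-→d19:-→d20:-→d21:-→d22:-→d23:-→d24:-→d25:-→d26:-→d27:-→d28:H1→d29:-→d30:-→d31:H2→d32:- -> H2
  + 0.0.0.0/0 (H0) depth=0
  lookup 48.181.86.217: bits 00110 walk d0:H0→d1:-→d2:-→d3:-→d4:-→d5:- -> H0
  - 52.0.0.0/12 clear@12
  lookup 52.4.67.193: bits 0011010000000100010000111100000 walk d0:H0→d1:-→d2:-→d3:-→d4:-→d5:-→d6:-→d7:-→d8:-→d9:-→d10:-→d11:-→d12:-→d13:-→d14:-→d15:-→d16:-→d17:-→d18:-→d19:-→d20:-→d21:-→d22:-→d23:-→d24:-→d25:-→d26:-→d27:-→d28:H1→d29:-→d30:-→d31:H2 -> H2
  + 52.4.64.0/20 (H3) depth=20
  lookup 52.4.67.200: bits 0011010000000100010000111100 walk d0:H0→d1:-→d2:-→d3:-→d4:-→d5:-→d6:-→d7:-→d8:-→d9:-→d10:-→d11:-→d12:-→d13:-→d14:-→d15:-→d16:-→d17:-→d18:-→d19:-→d20:H3→d21:-→d22:-→d23:-→d24:-→d25:-→d26:-→d27:-→d28:H1 -> H1
  - 0.0.0.0/0 clear@0
  lookup 52.4.67.192: bits 00110100000001000100001111000000 walk d0:-→d1:-→d2:-→d3:-→d4:-→d5:-→d6:-→d7:-→d8:-→d9:-→d10:-→d11:-→d12:-→d13:-→d14:-→d15:-→d16:-→d17:-→d18:-→d19:-→d20:H3→d21:-→d22:-→d23:-→d24:-→d25:-→d26:-→d27:-→d28:H1→d29:-→d30:-→d31:H2→d32:- -> H2
  + 52.0.0.0/8 (H6) depth=8
  lookup 52.4.64.14: bits 0011010000000100010000 walk d0:-→d1:-→d2:-→d3:-→d4:-→d5:-→d6:-→d7:-→d8:H6→d9:-→d10:-→d11:-→d12:-→d13:-→d14:-→d15:-→d16:-→d17:-→d18:-→d19:-→d20:H3→d21:-→d22:- -> H3
  - 52.4.67.192/31 clear@31
  lookup 52.0.0.3: bits 0011010000000 walk d0:-→d1:-→d2:-→d3:-→d4:-→d5:-→d6:-→d7:-→d8:H6→d9:-→d10:-→d11:-→d12:-→d13:- -> H6
  lookup 52.12.230.124: bits 001101000000 walk d0:-→d1:-→d2:-→d3:-→d4:-→d5:-→d6:-→d7:-→d8:H6→d9:-→d10:-→d11:-→d12:- -> H6
  - 52.4.67.192/28 clear@28
  + 32.18.160.0/20 (H5) depth=20
  + 52.0.0.0/6 (H3) depth=6
  + 0.0.0.0/0 (H5) depth=0

== LOOKUPS ==
["H2","H2","H6","H6","H2","H2","H0","H2","H1","H2","H3","H6","H6"]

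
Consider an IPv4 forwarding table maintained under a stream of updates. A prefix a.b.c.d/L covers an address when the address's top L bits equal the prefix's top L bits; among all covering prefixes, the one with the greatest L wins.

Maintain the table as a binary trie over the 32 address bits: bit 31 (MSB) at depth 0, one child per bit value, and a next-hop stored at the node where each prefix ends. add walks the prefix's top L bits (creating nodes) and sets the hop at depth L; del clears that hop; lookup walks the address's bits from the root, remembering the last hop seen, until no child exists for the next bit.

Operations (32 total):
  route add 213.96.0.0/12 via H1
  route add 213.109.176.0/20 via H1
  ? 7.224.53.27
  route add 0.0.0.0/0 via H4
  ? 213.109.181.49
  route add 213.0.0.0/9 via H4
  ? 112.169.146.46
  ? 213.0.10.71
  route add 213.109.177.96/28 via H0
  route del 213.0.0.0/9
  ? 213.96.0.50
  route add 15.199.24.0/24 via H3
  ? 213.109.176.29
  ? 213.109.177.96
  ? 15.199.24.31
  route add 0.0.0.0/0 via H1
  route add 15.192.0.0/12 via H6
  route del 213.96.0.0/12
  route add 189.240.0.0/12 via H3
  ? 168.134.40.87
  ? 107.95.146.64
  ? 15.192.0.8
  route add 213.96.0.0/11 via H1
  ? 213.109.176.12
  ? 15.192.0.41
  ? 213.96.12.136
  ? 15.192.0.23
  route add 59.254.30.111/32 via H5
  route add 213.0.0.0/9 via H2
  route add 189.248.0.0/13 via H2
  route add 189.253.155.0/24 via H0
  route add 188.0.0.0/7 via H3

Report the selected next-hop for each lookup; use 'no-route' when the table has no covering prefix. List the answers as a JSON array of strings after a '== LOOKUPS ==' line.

Trace:
  add 213.96.0.0/12 -> H1 at depth 12
  add 213.109.176.0/20 -> H1 at depth 20
  ? 7.224.53.27  path d0:-  best=no-route
  add 0.0.0.0/0 -> H4 at depth 0
  ? 213.109.181.49  path d0:H4→d1:-→d2:-→d3:-→d4:-→d5:-→d6:-→d7:-→d8:-→d9:-→d10:-→d11:-→d12:H1→d13:-→d14:-→d15:-→d16:-→d17:-→d18:-→d19:-→d20:H1  best=H1
  add 213.0.0.0/9 -> H4 at depth 9
  ? 112.169.146.46  path d0:H4  best=H4
  ? 213.0.10.71  path d0:H4→d1:-→d2:-→d3:-→d4:-→d5:-→d6:-→d7:-→d8:-→d9:H4  best=H4
  add 213.109.177.96/28 -> H0 at depth 28
  del 213.0.0.0/9 (clear depth 9)
  ? 213.96.0.50  path d0:H4→d1:-→d2:-→d3:-→d4:-→d5:-→d6:-→d7:-→d8:-→d9:-→d10:-→d11:-→d12:H1  best=H1
  add 15.199.24.0/24 -> H3 at depth 24
  ? 213.109.176.29  path d0:H4→d1:-→d2:-→d3:-→d4:-→d5:-→d6:-→d7:-→d8:-→d9:-→d10:-→d11:-→d12:H1→d13:-→d14:-→d15:-→d16:-→d17:-→d18:-→d19:-→d20:H1→d21:-→d22:-→d23:-  best=H1
  ? 213.109.177.96  path d0:H4→d1:-→d2:-→d3:-→d4:-→d5:-→d6:-→d7:-→d8:-→d9:-→d10:-→d11:-→d12:H1→d13:-→d14:-→d15:-→d16:-→d17:-→d18:-→d19:-→d20:H1→d21:-→d22:-→d23:-→d24:-→d25:-→d26:-→d27:-→d28:H0  best=H0
  ? 15.199.24.31  path d0:H4→d1:-→d2:-→d3:-→d4:-→d5:-→d6:-→d7:-→d8:-→d9:-→d10:-→d11:-→d12:-→d13:-→d14:-→d15:-→d16:-→d17:-→d18:-→d19:-→d20:-→d21:-→d22:-→d23:-→d24:H3  best=H3
  add 0.0.0.0/0 -> H1 at depth 0
  add 15.192.0.0/12 -> H6 at depth 12
  del 213.96.0.0/12 (clear depth 12)
  add 189.240.0.0/12 -> H3 at depth 12
  ? 168.134.40.87  path d0:H1→d1:-→d2:-→d3:-  best=H1
  ? 107.95.146.64  path d0:H1→d1:-  best=H1
  ? 15.192.0.8  path d0:H1→d1:-→d2:-→d3:-→d4:-→d5:-→d6:-→d7:-→d8:-→d9:-→d10:-→d11:-→d12:H6→d13:-  best=H6
  add 213.96.0.0/11 -> H1 at depth 11
  ? 213.109.176.12  path d0:H1→d1:-→d2:-→d3:-→d4:-→d5:-→d6:-→d7:-→d8:-→d9:-→d10:-→d11:H1→d12:-→d13:-→d14:-→d15:-→d16:-→d17:-→d18:-→d19:-→d20:H1→d21:-→d22:-→d23:-  best=H1
  ? 15.192.0.41  path d0:H1→d1:-→d2:-→d3:-→d4:-→d5:-→d6:-→d7:-→d8:-→d9:-→d10:-→d11:-→d12:H6→d13:-  best=H6
  ? 213.96.12.136  path d0:H1→d1:-→d2:-→d3:-→d4:-→d5:-→d6:-→d7:-→d8:-→d9:-→d10:-→d11:H1→d12:-  best=H1
  ? 15.192.0.23  path d0:H1→d1:-→d2:-→d3:-→d4:-→d5:-→d6:-→d7:-→d8:-→d9:-→d10:-→d11:-→d12:H6→d13:-  best=H6
  add 59.254.30.111/32 -> H5 at depth 32
  add 213.0.0.0/9 -> H2 at depth 9
  add 189.248.0.0/13 -> H2 at depth 13
  add 189.253.155.0/24 -> H0 at depth 24
  add 188.0.0.0/7 -> H3 at depth 7

== LOOKUPS ==
["no-route","H1","H4","H4","H1","H1","H0","H3","H1","H1","H6","H1","H6","H1","H6"]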